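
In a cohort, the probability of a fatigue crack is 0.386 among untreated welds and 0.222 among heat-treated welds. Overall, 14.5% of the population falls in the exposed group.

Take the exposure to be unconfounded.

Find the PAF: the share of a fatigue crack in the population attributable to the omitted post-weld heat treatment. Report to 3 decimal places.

Let p₁ = 0.386, p₀ = 0.222.
Overall risk P(Y=1) = π·p₁ + (1−π)·p₀ = 0.145×0.386 + 0.855×0.222 = 0.24578.
Under exogeneity, PAF = [P(Y=1) − p₀] / P(Y=1).
PAF = (0.24578 − 0.222) / 0.24578 ≈ 0.0968

PAF ≈ 0.097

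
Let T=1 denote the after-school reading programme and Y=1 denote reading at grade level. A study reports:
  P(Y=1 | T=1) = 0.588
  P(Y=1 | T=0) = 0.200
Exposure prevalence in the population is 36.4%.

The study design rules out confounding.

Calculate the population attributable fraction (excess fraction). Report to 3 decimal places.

PAF ≈ 0.414

Let p₁ = 0.588, p₀ = 0.2.
Overall risk P(Y=1) = π·p₁ + (1−π)·p₀ = 0.364×0.588 + 0.636×0.2 = 0.34123.
Under exogeneity, PAF = [P(Y=1) − p₀] / P(Y=1).
PAF = (0.34123 − 0.2) / 0.34123 ≈ 0.4139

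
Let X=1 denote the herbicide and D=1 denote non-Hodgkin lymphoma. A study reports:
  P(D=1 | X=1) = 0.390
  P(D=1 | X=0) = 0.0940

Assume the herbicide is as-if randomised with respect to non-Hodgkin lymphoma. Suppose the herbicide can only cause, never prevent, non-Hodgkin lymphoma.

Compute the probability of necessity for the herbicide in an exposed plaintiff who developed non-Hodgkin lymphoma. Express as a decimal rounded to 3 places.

PN ≈ 0.759

Let p₁ = 0.39, p₀ = 0.094.
Under exogeneity and monotonicity, PN = (p₁ − p₀) / p₁.
PN = (0.39 − 0.094) / 0.39 = 0.296 / 0.39 ≈ 0.7590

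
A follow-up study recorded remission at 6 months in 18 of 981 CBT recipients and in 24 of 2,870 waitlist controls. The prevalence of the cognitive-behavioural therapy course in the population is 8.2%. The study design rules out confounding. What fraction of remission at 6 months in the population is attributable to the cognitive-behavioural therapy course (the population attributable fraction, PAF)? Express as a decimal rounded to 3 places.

PAF ≈ 0.089

p₁ = P(outcome | exposed) = 18/981 = 0.018349
p₀ = P(outcome | unexposed) = 24/2870 = 0.0083624
Overall risk P(Y=1) = π·p₁ + (1−π)·p₀ = 0.082×0.018349 + 0.918×0.0083624 = 0.0091812.
Under exogeneity, PAF = [P(Y=1) − p₀] / P(Y=1).
PAF = (0.0091812 − 0.0083624) / 0.0091812 ≈ 0.0892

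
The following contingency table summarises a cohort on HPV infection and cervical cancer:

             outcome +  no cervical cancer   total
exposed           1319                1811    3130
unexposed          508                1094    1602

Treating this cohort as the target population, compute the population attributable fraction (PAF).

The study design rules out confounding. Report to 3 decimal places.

PAF ≈ 0.179

p₁ = P(outcome | exposed) = 1319/3130 = 0.42141
p₀ = P(outcome | unexposed) = 508/1602 = 0.3171
Exposure prevalence π = 3130/4732 = 0.66145; overall risk P(Y=1) = 0.38609.
Under exogeneity, PAF = [P(Y=1) − p₀]/P(Y=1).
PAF = (0.38609 − 0.3171) / 0.38609 ≈ 0.1787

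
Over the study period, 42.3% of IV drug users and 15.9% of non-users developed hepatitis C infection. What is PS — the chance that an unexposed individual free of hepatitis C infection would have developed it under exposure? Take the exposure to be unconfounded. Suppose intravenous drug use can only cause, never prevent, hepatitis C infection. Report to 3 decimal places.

PS ≈ 0.314

p₁ = 0.423, p₀ = 0.159.
Under exogeneity and monotonicity, PS = (p₁ − p₀) / (1 − p₀).
PS = (0.423 − 0.159) / (1 − 0.159) = 0.264 / 0.841 ≈ 0.3139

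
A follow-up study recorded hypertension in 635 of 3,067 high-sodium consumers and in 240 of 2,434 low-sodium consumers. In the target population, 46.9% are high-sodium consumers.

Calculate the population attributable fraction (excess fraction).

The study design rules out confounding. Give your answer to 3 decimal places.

p₁ = P(outcome | exposed) = 635/3067 = 0.20704
p₀ = P(outcome | unexposed) = 240/2434 = 0.098603
Overall risk P(Y=1) = π·p₁ + (1−π)·p₀ = 0.469×0.20704 + 0.531×0.098603 = 0.14946.
Under exogeneity, PAF = [P(Y=1) − p₀] / P(Y=1).
PAF = (0.14946 − 0.098603) / 0.14946 ≈ 0.3403

PAF ≈ 0.340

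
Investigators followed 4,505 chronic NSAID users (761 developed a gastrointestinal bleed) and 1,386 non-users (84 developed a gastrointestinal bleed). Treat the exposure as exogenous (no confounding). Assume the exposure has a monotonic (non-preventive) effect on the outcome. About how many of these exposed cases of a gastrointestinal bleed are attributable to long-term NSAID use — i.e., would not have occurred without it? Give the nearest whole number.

about 488 cases

p₁ = P(outcome | exposed) = 761/4505 = 0.16892
p₀ = P(outcome | unexposed) = 84/1386 = 0.060606
PN = (p₁ − p₀)/p₁ = (0.16892 − 0.060606) / 0.16892 ≈ 0.64122.
Attributable cases ≈ PN × (exposed cases) = 0.64122 × 761 ≈ 487.97.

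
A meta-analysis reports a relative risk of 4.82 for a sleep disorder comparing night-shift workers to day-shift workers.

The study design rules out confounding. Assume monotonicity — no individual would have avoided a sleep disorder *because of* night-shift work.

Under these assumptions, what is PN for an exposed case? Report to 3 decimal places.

PN ≈ 0.793

Under exogeneity and monotonicity, PN = (RR − 1) / RR = 1 − 1/RR.
PN = (4.82 − 1) / 4.82 = 3.82 / 4.82 ≈ 0.7925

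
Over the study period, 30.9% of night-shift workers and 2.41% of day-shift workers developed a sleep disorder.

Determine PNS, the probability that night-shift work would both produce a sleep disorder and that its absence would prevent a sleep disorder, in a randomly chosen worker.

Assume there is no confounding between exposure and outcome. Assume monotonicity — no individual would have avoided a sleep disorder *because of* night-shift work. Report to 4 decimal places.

PNS ≈ 0.2849

p₁ = 0.309, p₀ = 0.0241.
Under exogeneity and monotonicity, PNS = p₁ − p₀.
PNS = 0.309 − 0.0241 = 0.2849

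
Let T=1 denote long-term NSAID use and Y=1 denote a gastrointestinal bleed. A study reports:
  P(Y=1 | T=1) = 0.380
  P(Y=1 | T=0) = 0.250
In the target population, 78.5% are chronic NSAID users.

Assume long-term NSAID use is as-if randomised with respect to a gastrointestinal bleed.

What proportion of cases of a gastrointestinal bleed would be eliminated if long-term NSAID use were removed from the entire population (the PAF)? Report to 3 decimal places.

PAF ≈ 0.290

Let p₁ = 0.38, p₀ = 0.25.
Overall risk P(Y=1) = π·p₁ + (1−π)·p₀ = 0.785×0.38 + 0.215×0.25 = 0.35205.
Under exogeneity, PAF = [P(Y=1) − p₀] / P(Y=1).
PAF = (0.35205 − 0.25) / 0.35205 ≈ 0.2899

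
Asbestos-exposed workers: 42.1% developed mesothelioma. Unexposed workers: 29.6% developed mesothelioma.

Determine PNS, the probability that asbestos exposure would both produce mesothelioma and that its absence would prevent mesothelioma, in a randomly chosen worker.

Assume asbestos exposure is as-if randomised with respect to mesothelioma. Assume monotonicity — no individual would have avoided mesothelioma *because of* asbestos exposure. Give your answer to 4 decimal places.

p₁ = 0.421, p₀ = 0.296.
Under exogeneity and monotonicity, PNS = p₁ − p₀.
PNS = 0.421 − 0.296 = 0.125

PNS ≈ 0.1250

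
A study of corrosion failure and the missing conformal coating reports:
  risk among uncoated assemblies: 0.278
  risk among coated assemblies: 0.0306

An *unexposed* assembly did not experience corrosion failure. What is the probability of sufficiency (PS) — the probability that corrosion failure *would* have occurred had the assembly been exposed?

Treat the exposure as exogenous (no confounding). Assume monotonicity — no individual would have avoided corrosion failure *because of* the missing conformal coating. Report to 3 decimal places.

Let p₁ = 0.278, p₀ = 0.0306.
Under exogeneity and monotonicity, PS = (p₁ − p₀) / (1 − p₀).
PS = (0.278 − 0.0306) / (1 − 0.0306) = 0.2474 / 0.9694 ≈ 0.2552

PS ≈ 0.255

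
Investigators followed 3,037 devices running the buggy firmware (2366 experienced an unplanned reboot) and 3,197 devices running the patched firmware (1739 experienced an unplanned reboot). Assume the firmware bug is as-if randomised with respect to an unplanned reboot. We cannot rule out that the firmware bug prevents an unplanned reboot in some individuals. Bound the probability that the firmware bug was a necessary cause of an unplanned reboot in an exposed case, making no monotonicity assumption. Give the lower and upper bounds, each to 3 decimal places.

0.302 ≤ PN ≤ 0.585

p₁ = P(outcome | exposed) = 2366/3037 = 0.77906
p₀ = P(outcome | unexposed) = 1739/3197 = 0.54395
Under exogeneity alone the bounds on PN are max{0,(p₁−p₀)/p₁} ≤ PN ≤ min{1,(1−p₀)/p₁}.
  lower = (p₁ − p₀)/p₁ = 0.23511 / 0.77906 ≈ 0.3018
  upper = min{1, (1 − p₀)/p₁} = 0.45605 / 0.77906 ≈ 0.5854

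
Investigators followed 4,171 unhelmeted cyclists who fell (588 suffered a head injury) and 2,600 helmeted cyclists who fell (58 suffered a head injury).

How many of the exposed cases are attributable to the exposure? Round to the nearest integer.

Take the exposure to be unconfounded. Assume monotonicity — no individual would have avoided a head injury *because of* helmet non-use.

about 495 cases

p₁ = P(outcome | exposed) = 588/4171 = 0.14097
p₀ = P(outcome | unexposed) = 58/2600 = 0.022308
PN = (p₁ − p₀)/p₁ = (0.14097 − 0.022308) / 0.14097 ≈ 0.84176.
Attributable cases ≈ PN × (exposed cases) = 0.84176 × 588 ≈ 494.95.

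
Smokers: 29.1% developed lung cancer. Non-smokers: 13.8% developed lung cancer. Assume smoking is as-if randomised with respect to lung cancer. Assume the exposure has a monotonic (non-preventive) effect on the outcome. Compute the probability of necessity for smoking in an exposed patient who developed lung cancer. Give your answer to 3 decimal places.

PN ≈ 0.526

p₁ = 0.291, p₀ = 0.138.
Under exogeneity and monotonicity, PN = (p₁ − p₀) / p₁.
PN = (0.291 − 0.138) / 0.291 = 0.153 / 0.291 ≈ 0.5258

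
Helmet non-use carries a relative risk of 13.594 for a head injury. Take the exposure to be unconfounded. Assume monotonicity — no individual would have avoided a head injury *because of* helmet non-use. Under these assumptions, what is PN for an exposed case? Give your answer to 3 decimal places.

Under exogeneity and monotonicity, PN = (RR − 1) / RR = 1 − 1/RR.
PN = (13.594 − 1) / 13.594 = 12.59 / 13.594 ≈ 0.9264

PN ≈ 0.926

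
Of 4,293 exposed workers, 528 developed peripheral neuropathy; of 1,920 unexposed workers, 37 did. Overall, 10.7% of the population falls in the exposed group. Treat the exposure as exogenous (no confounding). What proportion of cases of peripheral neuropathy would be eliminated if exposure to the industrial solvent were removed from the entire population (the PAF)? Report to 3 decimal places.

PAF ≈ 0.365

p₁ = P(outcome | exposed) = 528/4293 = 0.12299
p₀ = P(outcome | unexposed) = 37/1920 = 0.019271
Overall risk P(Y=1) = π·p₁ + (1−π)·p₀ = 0.107×0.12299 + 0.893×0.019271 = 0.030369.
Under exogeneity, PAF = [P(Y=1) − p₀] / P(Y=1).
PAF = (0.030369 − 0.019271) / 0.030369 ≈ 0.3654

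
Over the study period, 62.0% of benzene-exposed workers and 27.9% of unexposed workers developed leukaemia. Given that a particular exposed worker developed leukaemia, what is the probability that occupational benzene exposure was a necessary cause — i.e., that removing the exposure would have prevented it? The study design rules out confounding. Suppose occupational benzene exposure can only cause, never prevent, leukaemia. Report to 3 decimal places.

p₁ = 0.62, p₀ = 0.279.
Under exogeneity and monotonicity, PN = (p₁ − p₀) / p₁.
PN = (0.62 − 0.279) / 0.62 = 0.341 / 0.62 ≈ 0.5500

PN ≈ 0.550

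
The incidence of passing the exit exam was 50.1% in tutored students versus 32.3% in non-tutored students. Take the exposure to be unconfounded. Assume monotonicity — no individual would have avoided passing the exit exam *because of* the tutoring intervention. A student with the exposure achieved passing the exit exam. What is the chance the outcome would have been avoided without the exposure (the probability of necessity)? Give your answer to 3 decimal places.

PN ≈ 0.355

p₁ = 0.501, p₀ = 0.323.
Under exogeneity and monotonicity, PN = (p₁ − p₀) / p₁.
PN = (0.501 − 0.323) / 0.501 = 0.178 / 0.501 ≈ 0.3553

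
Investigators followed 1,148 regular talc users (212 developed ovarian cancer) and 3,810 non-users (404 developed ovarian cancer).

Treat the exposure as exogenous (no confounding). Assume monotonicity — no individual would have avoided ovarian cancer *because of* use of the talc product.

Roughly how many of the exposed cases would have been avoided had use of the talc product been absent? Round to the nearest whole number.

about 90 cases

p₁ = P(outcome | exposed) = 212/1148 = 0.18467
p₀ = P(outcome | unexposed) = 404/3810 = 0.10604
PN = (p₁ − p₀)/p₁ = (0.18467 − 0.10604) / 0.18467 ≈ 0.42580.
Attributable cases ≈ PN × (exposed cases) = 0.42580 × 212 ≈ 90.27.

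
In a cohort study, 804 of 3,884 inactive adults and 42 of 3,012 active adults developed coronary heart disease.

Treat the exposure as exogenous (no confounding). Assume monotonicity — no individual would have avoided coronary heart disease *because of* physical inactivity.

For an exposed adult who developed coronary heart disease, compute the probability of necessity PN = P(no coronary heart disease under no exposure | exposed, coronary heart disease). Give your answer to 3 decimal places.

p₁ = P(outcome | exposed) = 804/3884 = 0.207
p₀ = P(outcome | unexposed) = 42/3012 = 0.013944
Under exogeneity and monotonicity, PN = (p₁ − p₀) / p₁.
PN = (0.207 − 0.013944) / 0.207 = 0.19306 / 0.207 ≈ 0.9326

PN ≈ 0.933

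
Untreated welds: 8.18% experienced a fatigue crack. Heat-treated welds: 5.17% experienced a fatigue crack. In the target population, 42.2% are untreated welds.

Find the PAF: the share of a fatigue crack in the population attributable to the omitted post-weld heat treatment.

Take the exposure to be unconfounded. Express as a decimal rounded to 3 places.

p₁ = 0.0818, p₀ = 0.0517.
Overall risk P(Y=1) = π·p₁ + (1−π)·p₀ = 0.422×0.0818 + 0.578×0.0517 = 0.064402.
Under exogeneity, PAF = [P(Y=1) − p₀] / P(Y=1).
PAF = (0.064402 − 0.0517) / 0.064402 ≈ 0.1972

PAF ≈ 0.197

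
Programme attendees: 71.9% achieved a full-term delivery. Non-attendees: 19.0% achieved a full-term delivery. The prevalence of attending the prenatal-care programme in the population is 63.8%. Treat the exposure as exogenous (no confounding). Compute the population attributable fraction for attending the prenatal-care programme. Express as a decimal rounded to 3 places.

p₁ = 0.719, p₀ = 0.19.
Overall risk P(Y=1) = π·p₁ + (1−π)·p₀ = 0.638×0.719 + 0.362×0.19 = 0.5275.
Under exogeneity, PAF = [P(Y=1) − p₀] / P(Y=1).
PAF = (0.5275 − 0.19) / 0.5275 ≈ 0.6398

PAF ≈ 0.640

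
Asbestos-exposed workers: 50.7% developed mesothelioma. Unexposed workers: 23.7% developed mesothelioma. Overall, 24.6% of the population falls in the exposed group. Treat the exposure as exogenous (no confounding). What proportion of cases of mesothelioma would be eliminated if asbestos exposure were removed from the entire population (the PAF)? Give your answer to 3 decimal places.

p₁ = 0.507, p₀ = 0.237.
Overall risk P(Y=1) = π·p₁ + (1−π)·p₀ = 0.246×0.507 + 0.754×0.237 = 0.30342.
Under exogeneity, PAF = [P(Y=1) − p₀] / P(Y=1).
PAF = (0.30342 − 0.237) / 0.30342 ≈ 0.2189

PAF ≈ 0.219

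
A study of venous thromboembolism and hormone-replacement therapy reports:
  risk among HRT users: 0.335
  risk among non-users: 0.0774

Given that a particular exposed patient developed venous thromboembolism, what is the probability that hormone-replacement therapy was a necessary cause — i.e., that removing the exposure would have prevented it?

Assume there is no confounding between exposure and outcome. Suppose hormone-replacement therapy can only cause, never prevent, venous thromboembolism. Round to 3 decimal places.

PN ≈ 0.769

Let p₁ = 0.335, p₀ = 0.0774.
Under exogeneity and monotonicity, PN = (p₁ − p₀) / p₁.
PN = (0.335 − 0.0774) / 0.335 = 0.2576 / 0.335 ≈ 0.7690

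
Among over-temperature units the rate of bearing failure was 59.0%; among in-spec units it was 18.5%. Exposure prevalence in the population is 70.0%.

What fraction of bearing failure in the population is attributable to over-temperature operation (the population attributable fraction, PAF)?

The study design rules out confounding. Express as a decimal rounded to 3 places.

p₁ = 0.59, p₀ = 0.185.
Overall risk P(Y=1) = π·p₁ + (1−π)·p₀ = 0.7×0.59 + 0.3×0.185 = 0.4685.
Under exogeneity, PAF = [P(Y=1) − p₀] / P(Y=1).
PAF = (0.4685 − 0.185) / 0.4685 ≈ 0.6051

PAF ≈ 0.605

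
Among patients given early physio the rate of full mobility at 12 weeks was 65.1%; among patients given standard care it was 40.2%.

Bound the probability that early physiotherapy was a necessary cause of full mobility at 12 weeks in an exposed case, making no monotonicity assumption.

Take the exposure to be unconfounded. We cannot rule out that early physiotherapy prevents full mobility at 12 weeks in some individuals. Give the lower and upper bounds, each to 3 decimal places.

0.382 ≤ PN ≤ 0.919

p₁ = 0.651, p₀ = 0.402.
Under exogeneity alone the bounds on PN are max{0,(p₁−p₀)/p₁} ≤ PN ≤ min{1,(1−p₀)/p₁}.
  lower = (p₁ − p₀)/p₁ = 0.249 / 0.651 ≈ 0.3825
  upper = min{1, (1 − p₀)/p₁} = 0.598 / 0.651 ≈ 0.9186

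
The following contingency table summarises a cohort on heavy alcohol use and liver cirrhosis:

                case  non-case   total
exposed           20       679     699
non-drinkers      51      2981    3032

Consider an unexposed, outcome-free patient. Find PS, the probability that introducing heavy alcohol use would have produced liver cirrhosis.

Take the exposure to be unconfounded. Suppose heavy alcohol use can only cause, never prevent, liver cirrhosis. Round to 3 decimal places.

p₁ = P(outcome | exposed) = 20/699 = 0.028612
p₀ = P(outcome | unexposed) = 51/3032 = 0.016821
Under exogeneity and monotonicity, PS = (p₁ − p₀)/(1 − p₀).
PS = (0.028612 − 0.016821) / 0.98318 ≈ 0.0120

PS ≈ 0.012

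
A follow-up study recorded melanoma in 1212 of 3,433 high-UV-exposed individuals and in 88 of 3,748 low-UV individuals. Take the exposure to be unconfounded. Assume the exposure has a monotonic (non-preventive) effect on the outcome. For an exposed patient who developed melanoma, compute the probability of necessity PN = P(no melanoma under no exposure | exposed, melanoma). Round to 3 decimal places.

p₁ = P(outcome | exposed) = 1212/3433 = 0.35304
p₀ = P(outcome | unexposed) = 88/3748 = 0.023479
Under exogeneity and monotonicity, PN = (p₁ − p₀) / p₁.
PN = (0.35304 − 0.023479) / 0.35304 = 0.32956 / 0.35304 ≈ 0.9335

PN ≈ 0.933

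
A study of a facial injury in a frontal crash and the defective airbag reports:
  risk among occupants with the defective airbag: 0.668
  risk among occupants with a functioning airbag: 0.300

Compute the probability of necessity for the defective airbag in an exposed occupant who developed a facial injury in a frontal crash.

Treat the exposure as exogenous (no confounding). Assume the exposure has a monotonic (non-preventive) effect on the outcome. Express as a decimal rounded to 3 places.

PN ≈ 0.551

Let p₁ = 0.668, p₀ = 0.3.
Under exogeneity and monotonicity, PN = (p₁ − p₀) / p₁.
PN = (0.668 − 0.3) / 0.668 = 0.368 / 0.668 ≈ 0.5509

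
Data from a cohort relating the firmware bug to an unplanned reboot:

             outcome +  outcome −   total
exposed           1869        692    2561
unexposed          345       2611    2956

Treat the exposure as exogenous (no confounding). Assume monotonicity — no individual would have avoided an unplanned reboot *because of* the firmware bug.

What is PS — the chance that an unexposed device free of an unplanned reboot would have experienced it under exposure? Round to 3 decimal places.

p₁ = P(outcome | exposed) = 1869/2561 = 0.72979
p₀ = P(outcome | unexposed) = 345/2956 = 0.11671
Under exogeneity and monotonicity, PS = (p₁ − p₀)/(1 − p₀).
PS = (0.72979 − 0.11671) / 0.88329 ≈ 0.6941

PS ≈ 0.694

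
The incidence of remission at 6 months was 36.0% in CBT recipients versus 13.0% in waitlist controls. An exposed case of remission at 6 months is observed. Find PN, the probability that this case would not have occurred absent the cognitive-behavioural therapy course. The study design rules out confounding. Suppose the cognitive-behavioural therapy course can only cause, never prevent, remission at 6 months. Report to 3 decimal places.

PN ≈ 0.639

p₁ = 0.36, p₀ = 0.13.
Under exogeneity and monotonicity, PN = (p₁ − p₀) / p₁.
PN = (0.36 − 0.13) / 0.36 = 0.23 / 0.36 ≈ 0.6389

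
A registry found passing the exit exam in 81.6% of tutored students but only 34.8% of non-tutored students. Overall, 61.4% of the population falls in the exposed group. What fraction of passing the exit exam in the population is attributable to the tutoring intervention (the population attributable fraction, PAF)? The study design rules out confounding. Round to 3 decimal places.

PAF ≈ 0.452

p₁ = 0.816, p₀ = 0.348.
Overall risk P(Y=1) = π·p₁ + (1−π)·p₀ = 0.614×0.816 + 0.386×0.348 = 0.63535.
Under exogeneity, PAF = [P(Y=1) − p₀] / P(Y=1).
PAF = (0.63535 − 0.348) / 0.63535 ≈ 0.4523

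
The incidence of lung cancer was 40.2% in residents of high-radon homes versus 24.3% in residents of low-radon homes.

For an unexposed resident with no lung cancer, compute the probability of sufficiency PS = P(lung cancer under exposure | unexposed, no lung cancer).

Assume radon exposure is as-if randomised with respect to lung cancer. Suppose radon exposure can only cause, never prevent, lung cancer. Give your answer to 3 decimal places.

p₁ = 0.402, p₀ = 0.243.
Under exogeneity and monotonicity, PS = (p₁ − p₀) / (1 − p₀).
PS = (0.402 − 0.243) / (1 − 0.243) = 0.159 / 0.757 ≈ 0.2100

PS ≈ 0.210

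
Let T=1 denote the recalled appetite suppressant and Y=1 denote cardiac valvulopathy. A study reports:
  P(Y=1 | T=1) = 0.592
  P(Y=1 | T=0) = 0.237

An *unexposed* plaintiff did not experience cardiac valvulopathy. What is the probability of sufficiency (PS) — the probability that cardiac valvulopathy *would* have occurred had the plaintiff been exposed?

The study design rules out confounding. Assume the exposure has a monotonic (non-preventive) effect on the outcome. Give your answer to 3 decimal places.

Let p₁ = 0.592, p₀ = 0.237.
Under exogeneity and monotonicity, PS = (p₁ − p₀) / (1 − p₀).
PS = (0.592 − 0.237) / (1 − 0.237) = 0.355 / 0.763 ≈ 0.4653

PS ≈ 0.465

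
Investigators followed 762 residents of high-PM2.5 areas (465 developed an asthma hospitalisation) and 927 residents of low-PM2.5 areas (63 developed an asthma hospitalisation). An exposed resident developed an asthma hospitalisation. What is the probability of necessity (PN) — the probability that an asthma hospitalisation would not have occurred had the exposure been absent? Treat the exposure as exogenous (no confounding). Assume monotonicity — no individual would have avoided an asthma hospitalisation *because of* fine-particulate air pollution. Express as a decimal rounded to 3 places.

p₁ = P(outcome | exposed) = 465/762 = 0.61024
p₀ = P(outcome | unexposed) = 63/927 = 0.067961
Under exogeneity and monotonicity, PN = (p₁ − p₀) / p₁.
PN = (0.61024 − 0.067961) / 0.61024 = 0.54228 / 0.61024 ≈ 0.8886

PN ≈ 0.889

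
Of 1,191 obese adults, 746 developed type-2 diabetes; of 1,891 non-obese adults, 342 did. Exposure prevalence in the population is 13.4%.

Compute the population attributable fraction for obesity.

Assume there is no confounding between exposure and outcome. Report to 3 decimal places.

p₁ = P(outcome | exposed) = 746/1191 = 0.62636
p₀ = P(outcome | unexposed) = 342/1891 = 0.18086
Overall risk P(Y=1) = π·p₁ + (1−π)·p₀ = 0.134×0.62636 + 0.866×0.18086 = 0.24055.
Under exogeneity, PAF = [P(Y=1) − p₀] / P(Y=1).
PAF = (0.24055 − 0.18086) / 0.24055 ≈ 0.2482

PAF ≈ 0.248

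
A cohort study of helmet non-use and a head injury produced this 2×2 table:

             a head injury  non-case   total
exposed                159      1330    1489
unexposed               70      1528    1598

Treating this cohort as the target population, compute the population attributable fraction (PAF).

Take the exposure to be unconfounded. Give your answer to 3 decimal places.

PAF ≈ 0.409

p₁ = P(outcome | exposed) = 159/1489 = 0.10678
p₀ = P(outcome | unexposed) = 70/1598 = 0.043805
Exposure prevalence π = 1489/3087 = 0.48235; overall risk P(Y=1) = 0.074182.
Under exogeneity, PAF = [P(Y=1) − p₀]/P(Y=1).
PAF = (0.074182 − 0.043805) / 0.074182 ≈ 0.4095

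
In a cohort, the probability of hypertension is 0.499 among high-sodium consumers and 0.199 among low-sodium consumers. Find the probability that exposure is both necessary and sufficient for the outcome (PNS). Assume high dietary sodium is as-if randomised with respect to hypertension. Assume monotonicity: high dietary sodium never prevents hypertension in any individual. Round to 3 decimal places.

Let p₁ = 0.499, p₀ = 0.199.
Under exogeneity and monotonicity, PNS = p₁ − p₀.
PNS = 0.499 − 0.199 = 0.3

PNS ≈ 0.300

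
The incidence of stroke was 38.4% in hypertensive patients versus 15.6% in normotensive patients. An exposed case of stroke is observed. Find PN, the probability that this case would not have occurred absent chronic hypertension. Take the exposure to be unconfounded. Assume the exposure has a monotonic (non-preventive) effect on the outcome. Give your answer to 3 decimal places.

PN ≈ 0.594

p₁ = 0.384, p₀ = 0.156.
Under exogeneity and monotonicity, PN = (p₁ − p₀) / p₁.
PN = (0.384 − 0.156) / 0.384 = 0.228 / 0.384 ≈ 0.5938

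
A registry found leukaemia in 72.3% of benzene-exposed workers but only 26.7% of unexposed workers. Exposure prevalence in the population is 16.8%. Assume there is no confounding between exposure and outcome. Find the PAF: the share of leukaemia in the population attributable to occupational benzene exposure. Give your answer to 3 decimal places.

PAF ≈ 0.223

p₁ = 0.723, p₀ = 0.267.
Overall risk P(Y=1) = π·p₁ + (1−π)·p₀ = 0.168×0.723 + 0.832×0.267 = 0.34361.
Under exogeneity, PAF = [P(Y=1) − p₀] / P(Y=1).
PAF = (0.34361 − 0.267) / 0.34361 ≈ 0.2230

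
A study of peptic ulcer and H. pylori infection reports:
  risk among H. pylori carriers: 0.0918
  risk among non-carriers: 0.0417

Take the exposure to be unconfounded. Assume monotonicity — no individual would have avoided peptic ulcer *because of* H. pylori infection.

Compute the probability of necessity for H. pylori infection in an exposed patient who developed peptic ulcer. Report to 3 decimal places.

Let p₁ = 0.0918, p₀ = 0.0417.
Under exogeneity and monotonicity, PN = (p₁ − p₀) / p₁.
PN = (0.0918 − 0.0417) / 0.0918 = 0.0501 / 0.0918 ≈ 0.5458

PN ≈ 0.546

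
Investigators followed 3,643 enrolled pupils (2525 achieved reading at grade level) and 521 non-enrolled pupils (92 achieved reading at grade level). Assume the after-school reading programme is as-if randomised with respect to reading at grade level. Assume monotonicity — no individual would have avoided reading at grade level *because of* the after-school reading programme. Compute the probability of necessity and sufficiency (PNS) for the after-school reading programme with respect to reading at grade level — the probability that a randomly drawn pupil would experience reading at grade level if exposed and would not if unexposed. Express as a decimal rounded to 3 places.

p₁ = P(outcome | exposed) = 2525/3643 = 0.69311
p₀ = P(outcome | unexposed) = 92/521 = 0.17658
Under exogeneity and monotonicity, PNS = p₁ − p₀.
PNS = 0.69311 − 0.17658 = 0.51653

PNS ≈ 0.517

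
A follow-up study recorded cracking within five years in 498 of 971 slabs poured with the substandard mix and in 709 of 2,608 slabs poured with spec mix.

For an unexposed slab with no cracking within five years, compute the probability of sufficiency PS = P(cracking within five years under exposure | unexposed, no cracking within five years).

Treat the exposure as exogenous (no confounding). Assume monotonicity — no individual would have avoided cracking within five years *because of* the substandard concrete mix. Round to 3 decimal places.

p₁ = P(outcome | exposed) = 498/971 = 0.51287
p₀ = P(outcome | unexposed) = 709/2608 = 0.27186
Under exogeneity and monotonicity, PS = (p₁ − p₀) / (1 − p₀).
PS = (0.51287 − 0.27186) / (1 − 0.27186) = 0.24102 / 0.72814 ≈ 0.3310

PS ≈ 0.331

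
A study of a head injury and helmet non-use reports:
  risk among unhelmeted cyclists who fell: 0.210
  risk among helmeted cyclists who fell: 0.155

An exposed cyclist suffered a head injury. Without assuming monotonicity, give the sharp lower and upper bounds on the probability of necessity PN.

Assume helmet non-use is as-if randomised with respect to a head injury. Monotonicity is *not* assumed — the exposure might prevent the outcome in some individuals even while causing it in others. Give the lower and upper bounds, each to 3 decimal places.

0.262 ≤ PN ≤ 1.000

Let p₁ = 0.21, p₀ = 0.155.
Under exogeneity alone the bounds on PN are max{0,(p₁−p₀)/p₁} ≤ PN ≤ min{1,(1−p₀)/p₁}.
  lower = (p₁ − p₀)/p₁ = 0.055 / 0.21 ≈ 0.2619
  upper = min{1, (1 − p₀)/p₁} = 0.845 / 0.21 ≈ 4.0238 → capped at 1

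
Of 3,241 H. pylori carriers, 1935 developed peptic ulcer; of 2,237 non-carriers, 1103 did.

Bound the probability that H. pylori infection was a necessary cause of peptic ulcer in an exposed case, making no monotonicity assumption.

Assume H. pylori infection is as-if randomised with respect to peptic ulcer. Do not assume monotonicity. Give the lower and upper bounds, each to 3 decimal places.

0.174 ≤ PN ≤ 0.849

p₁ = P(outcome | exposed) = 1935/3241 = 0.59704
p₀ = P(outcome | unexposed) = 1103/2237 = 0.49307
Under exogeneity alone the bounds on PN are max{0,(p₁−p₀)/p₁} ≤ PN ≤ min{1,(1−p₀)/p₁}.
  lower = (p₁ − p₀)/p₁ = 0.10397 / 0.59704 ≈ 0.1741
  upper = min{1, (1 − p₀)/p₁} = 0.50693 / 0.59704 ≈ 0.8491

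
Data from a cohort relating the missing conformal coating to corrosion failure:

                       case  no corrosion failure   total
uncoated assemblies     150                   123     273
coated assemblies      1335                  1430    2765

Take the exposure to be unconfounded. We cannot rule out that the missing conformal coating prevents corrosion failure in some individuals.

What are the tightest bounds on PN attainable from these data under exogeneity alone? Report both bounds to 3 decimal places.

p₁ = P(outcome | exposed) = 150/273 = 0.54945
p₀ = P(outcome | unexposed) = 1335/2765 = 0.48282
Under exogeneity alone the bounds on PN are max{0,(p₁−p₀)/p₁} ≤ PN ≤ min{1,(1−p₀)/p₁}.
  lower = (p₁ − p₀)/p₁ = 0.06663 / 0.54945 ≈ 0.1213
  upper = min{1, (1 − p₀)/p₁} = 0.51718 / 0.54945 ≈ 0.9413

0.121 ≤ PN ≤ 0.941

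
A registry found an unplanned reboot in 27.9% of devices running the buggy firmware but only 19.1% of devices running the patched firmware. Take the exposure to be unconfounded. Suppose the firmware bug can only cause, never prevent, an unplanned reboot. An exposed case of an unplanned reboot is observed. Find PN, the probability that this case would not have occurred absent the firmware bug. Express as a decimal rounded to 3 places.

PN ≈ 0.315

p₁ = 0.279, p₀ = 0.191.
Under exogeneity and monotonicity, PN = (p₁ − p₀) / p₁.
PN = (0.279 − 0.191) / 0.279 = 0.088 / 0.279 ≈ 0.3154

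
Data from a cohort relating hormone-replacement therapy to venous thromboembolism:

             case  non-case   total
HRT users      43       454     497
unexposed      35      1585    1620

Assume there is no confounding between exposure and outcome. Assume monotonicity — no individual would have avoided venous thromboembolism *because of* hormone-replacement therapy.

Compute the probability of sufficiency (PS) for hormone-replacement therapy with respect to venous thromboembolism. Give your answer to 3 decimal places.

p₁ = P(outcome | exposed) = 43/497 = 0.086519
p₀ = P(outcome | unexposed) = 35/1620 = 0.021605
Under exogeneity and monotonicity, PS = (p₁ − p₀) / (1 − p₀).
PS = (0.086519 − 0.021605) / (1 − 0.021605) = 0.064914 / 0.9784 ≈ 0.0663

PS ≈ 0.066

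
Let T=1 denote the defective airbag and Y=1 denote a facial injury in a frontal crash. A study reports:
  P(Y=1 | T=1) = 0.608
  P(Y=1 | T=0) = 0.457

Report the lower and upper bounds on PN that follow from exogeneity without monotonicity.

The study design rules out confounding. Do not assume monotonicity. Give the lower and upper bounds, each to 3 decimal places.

Let p₁ = 0.608, p₀ = 0.457.
Under exogeneity alone the bounds on PN are max{0,(p₁−p₀)/p₁} ≤ PN ≤ min{1,(1−p₀)/p₁}.
  lower = (p₁ − p₀)/p₁ = 0.151 / 0.608 ≈ 0.2484
  upper = min{1, (1 − p₀)/p₁} = 0.543 / 0.608 ≈ 0.8931

0.248 ≤ PN ≤ 0.893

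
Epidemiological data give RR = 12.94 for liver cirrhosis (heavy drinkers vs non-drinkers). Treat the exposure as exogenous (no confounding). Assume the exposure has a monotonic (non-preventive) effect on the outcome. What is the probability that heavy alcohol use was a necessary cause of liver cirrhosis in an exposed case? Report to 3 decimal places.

Under exogeneity and monotonicity, PN = (RR − 1) / RR = 1 − 1/RR.
PN = (12.94 − 1) / 12.94 = 11.94 / 12.94 ≈ 0.9227

PN ≈ 0.923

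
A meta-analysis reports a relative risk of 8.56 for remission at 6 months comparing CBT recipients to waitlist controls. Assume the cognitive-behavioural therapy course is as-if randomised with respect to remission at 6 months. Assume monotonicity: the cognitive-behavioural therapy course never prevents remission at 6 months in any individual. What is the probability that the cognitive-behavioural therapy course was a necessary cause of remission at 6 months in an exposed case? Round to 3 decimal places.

PN ≈ 0.883

Under exogeneity and monotonicity, PN = (RR − 1) / RR = 1 − 1/RR.
PN = (8.56 − 1) / 8.56 = 7.56 / 8.56 ≈ 0.8832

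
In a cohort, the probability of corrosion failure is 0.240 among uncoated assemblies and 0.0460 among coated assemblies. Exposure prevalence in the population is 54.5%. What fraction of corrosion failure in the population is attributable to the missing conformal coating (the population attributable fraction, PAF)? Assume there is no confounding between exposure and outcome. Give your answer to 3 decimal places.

PAF ≈ 0.697

Let p₁ = 0.24, p₀ = 0.046.
Overall risk P(Y=1) = π·p₁ + (1−π)·p₀ = 0.545×0.24 + 0.455×0.046 = 0.15173.
Under exogeneity, PAF = [P(Y=1) − p₀] / P(Y=1).
PAF = (0.15173 − 0.046) / 0.15173 ≈ 0.6968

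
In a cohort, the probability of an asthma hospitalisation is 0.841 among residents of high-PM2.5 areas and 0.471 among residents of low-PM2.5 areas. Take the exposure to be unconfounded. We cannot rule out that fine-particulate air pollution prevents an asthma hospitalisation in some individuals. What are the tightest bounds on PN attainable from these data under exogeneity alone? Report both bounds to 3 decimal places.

Let p₁ = 0.841, p₀ = 0.471.
Under exogeneity alone the bounds on PN are max{0,(p₁−p₀)/p₁} ≤ PN ≤ min{1,(1−p₀)/p₁}.
  lower = (p₁ − p₀)/p₁ = 0.37 / 0.841 ≈ 0.4400
  upper = min{1, (1 − p₀)/p₁} = 0.529 / 0.841 ≈ 0.6290

0.440 ≤ PN ≤ 0.629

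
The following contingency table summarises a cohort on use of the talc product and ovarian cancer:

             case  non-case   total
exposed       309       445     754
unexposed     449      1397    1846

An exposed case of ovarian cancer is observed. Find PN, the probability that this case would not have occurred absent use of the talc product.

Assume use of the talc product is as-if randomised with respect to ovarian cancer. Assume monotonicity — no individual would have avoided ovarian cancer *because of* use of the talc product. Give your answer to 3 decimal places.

p₁ = P(outcome | exposed) = 309/754 = 0.40981
p₀ = P(outcome | unexposed) = 449/1846 = 0.24323
Under exogeneity and monotonicity, PN = (p₁ − p₀)/p₁.
PN = (0.40981 − 0.24323) / 0.40981 ≈ 0.4065

PN ≈ 0.406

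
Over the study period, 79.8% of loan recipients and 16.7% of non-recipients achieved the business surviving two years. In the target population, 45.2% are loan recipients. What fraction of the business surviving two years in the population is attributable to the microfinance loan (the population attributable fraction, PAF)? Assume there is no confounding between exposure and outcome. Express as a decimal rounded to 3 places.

p₁ = 0.798, p₀ = 0.167.
Overall risk P(Y=1) = π·p₁ + (1−π)·p₀ = 0.452×0.798 + 0.548×0.167 = 0.45221.
Under exogeneity, PAF = [P(Y=1) − p₀] / P(Y=1).
PAF = (0.45221 − 0.167) / 0.45221 ≈ 0.6307

PAF ≈ 0.631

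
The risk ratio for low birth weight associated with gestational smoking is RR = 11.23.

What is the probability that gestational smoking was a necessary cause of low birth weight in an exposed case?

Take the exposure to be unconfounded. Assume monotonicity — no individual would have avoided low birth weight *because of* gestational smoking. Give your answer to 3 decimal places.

Under exogeneity and monotonicity, PN = (RR − 1) / RR = 1 − 1/RR.
PN = (11.23 − 1) / 11.23 = 10.23 / 11.23 ≈ 0.9110

PN ≈ 0.911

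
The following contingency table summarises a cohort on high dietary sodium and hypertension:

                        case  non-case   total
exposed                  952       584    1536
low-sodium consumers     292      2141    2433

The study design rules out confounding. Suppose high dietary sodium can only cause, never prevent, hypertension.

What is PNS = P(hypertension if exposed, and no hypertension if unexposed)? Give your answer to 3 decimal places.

PNS ≈ 0.500

p₁ = P(outcome | exposed) = 952/1536 = 0.61979
p₀ = P(outcome | unexposed) = 292/2433 = 0.12002
Under exogeneity and monotonicity, PNS = p₁ − p₀.
PNS = 0.61979 − 0.12002 = 0.49978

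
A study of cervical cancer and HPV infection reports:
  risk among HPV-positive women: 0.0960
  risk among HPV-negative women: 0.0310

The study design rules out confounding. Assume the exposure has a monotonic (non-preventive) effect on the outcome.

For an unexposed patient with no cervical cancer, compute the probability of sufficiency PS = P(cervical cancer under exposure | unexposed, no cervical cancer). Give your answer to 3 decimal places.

Let p₁ = 0.096, p₀ = 0.031.
Under exogeneity and monotonicity, PS = (p₁ − p₀) / (1 − p₀).
PS = (0.096 − 0.031) / (1 − 0.031) = 0.065 / 0.969 ≈ 0.0671

PS ≈ 0.067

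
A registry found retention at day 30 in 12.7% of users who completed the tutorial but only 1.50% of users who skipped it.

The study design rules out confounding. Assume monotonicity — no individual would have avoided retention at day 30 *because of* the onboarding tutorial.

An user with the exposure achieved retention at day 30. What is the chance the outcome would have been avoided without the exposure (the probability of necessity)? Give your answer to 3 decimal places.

PN ≈ 0.882

p₁ = 0.127, p₀ = 0.015.
Under exogeneity and monotonicity, PN = (p₁ − p₀) / p₁.
PN = (0.127 − 0.015) / 0.127 = 0.112 / 0.127 ≈ 0.8819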